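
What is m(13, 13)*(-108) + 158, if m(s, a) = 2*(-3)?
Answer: 806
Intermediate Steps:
m(s, a) = -6
m(13, 13)*(-108) + 158 = -6*(-108) + 158 = 648 + 158 = 806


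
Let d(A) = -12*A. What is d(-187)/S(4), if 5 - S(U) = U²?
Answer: -204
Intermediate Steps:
S(U) = 5 - U²
d(-187)/S(4) = (-12*(-187))/(5 - 1*4²) = 2244/(5 - 1*16) = 2244/(5 - 16) = 2244/(-11) = 2244*(-1/11) = -204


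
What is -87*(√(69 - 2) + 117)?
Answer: -10179 - 87*√67 ≈ -10891.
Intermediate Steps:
-87*(√(69 - 2) + 117) = -87*(√67 + 117) = -87*(117 + √67) = -10179 - 87*√67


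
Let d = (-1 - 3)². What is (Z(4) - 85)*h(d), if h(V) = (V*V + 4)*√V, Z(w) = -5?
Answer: -93600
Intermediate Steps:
d = 16 (d = (-4)² = 16)
h(V) = √V*(4 + V²) (h(V) = (V² + 4)*√V = (4 + V²)*√V = √V*(4 + V²))
(Z(4) - 85)*h(d) = (-5 - 85)*(√16*(4 + 16²)) = -360*(4 + 256) = -360*260 = -90*1040 = -93600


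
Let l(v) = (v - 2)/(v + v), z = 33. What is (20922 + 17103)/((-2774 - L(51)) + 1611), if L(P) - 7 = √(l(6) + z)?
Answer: -2669355/82132 + 7605*√3/82132 ≈ -32.340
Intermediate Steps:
l(v) = (-2 + v)/(2*v) (l(v) = (-2 + v)/((2*v)) = (-2 + v)*(1/(2*v)) = (-2 + v)/(2*v))
L(P) = 7 + 10*√3/3 (L(P) = 7 + √((½)*(-2 + 6)/6 + 33) = 7 + √((½)*(⅙)*4 + 33) = 7 + √(⅓ + 33) = 7 + √(100/3) = 7 + 10*√3/3)
(20922 + 17103)/((-2774 - L(51)) + 1611) = (20922 + 17103)/((-2774 - (7 + 10*√3/3)) + 1611) = 38025/((-2774 + (-7 - 10*√3/3)) + 1611) = 38025/((-2781 - 10*√3/3) + 1611) = 38025/(-1170 - 10*√3/3)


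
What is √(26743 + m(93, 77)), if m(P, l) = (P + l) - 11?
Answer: √26902 ≈ 164.02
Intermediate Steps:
m(P, l) = -11 + P + l
√(26743 + m(93, 77)) = √(26743 + (-11 + 93 + 77)) = √(26743 + 159) = √26902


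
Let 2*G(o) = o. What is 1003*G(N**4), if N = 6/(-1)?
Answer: 649944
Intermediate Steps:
N = -6 (N = 6*(-1) = -6)
G(o) = o/2
1003*G(N**4) = 1003*((1/2)*(-6)**4) = 1003*((1/2)*1296) = 1003*648 = 649944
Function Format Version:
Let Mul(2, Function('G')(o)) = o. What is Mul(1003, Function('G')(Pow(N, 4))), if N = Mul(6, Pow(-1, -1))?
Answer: 649944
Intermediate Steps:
N = -6 (N = Mul(6, -1) = -6)
Function('G')(o) = Mul(Rational(1, 2), o)
Mul(1003, Function('G')(Pow(N, 4))) = Mul(1003, Mul(Rational(1, 2), Pow(-6, 4))) = Mul(1003, Mul(Rational(1, 2), 1296)) = Mul(1003, 648) = 649944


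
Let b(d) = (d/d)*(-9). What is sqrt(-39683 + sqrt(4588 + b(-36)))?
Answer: sqrt(-39683 + sqrt(4579)) ≈ 199.04*I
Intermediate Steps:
b(d) = -9 (b(d) = 1*(-9) = -9)
sqrt(-39683 + sqrt(4588 + b(-36))) = sqrt(-39683 + sqrt(4588 - 9)) = sqrt(-39683 + sqrt(4579))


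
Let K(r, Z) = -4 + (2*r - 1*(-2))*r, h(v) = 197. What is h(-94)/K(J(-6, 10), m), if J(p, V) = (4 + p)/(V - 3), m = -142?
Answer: -9653/216 ≈ -44.690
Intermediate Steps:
J(p, V) = (4 + p)/(-3 + V)
K(r, Z) = -4 + r*(2 + 2*r) (K(r, Z) = -4 + (2*r + 2)*r = -4 + (2 + 2*r)*r = -4 + r*(2 + 2*r))
h(-94)/K(J(-6, 10), m) = 197/(-4 + 2*((4 - 6)/(-3 + 10)) + 2*((4 - 6)/(-3 + 10))²) = 197/(-4 + 2*(-2/7) + 2*(-2/7)²) = 197/(-4 - 4/7 + 2*(4/49)) = 197/(-4 - 4/7 + 8/49) = 197/(-216/49) = 197*(-49/216) = -9653/216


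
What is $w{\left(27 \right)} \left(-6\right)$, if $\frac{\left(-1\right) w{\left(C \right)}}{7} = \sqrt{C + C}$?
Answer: $126 \sqrt{6} \approx 308.64$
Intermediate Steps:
$w{\left(C \right)} = - 7 \sqrt{2} \sqrt{C}$ ($w{\left(C \right)} = - 7 \sqrt{C + C} = - 7 \sqrt{2 C} = - 7 \sqrt{2} \sqrt{C}$)
$w{\left(27 \right)} \left(-6\right) = - 7 \sqrt{2} \sqrt{27} \left(-6\right) = - 7 \sqrt{2} \cdot 3 \sqrt{3} \left(-6\right) = - 21 \sqrt{6} \left(-6\right) = 126 \sqrt{6}$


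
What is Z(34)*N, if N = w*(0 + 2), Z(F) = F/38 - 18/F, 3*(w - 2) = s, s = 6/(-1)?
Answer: 0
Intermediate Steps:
s = -6 (s = 6*(-1) = -6)
w = 0 (w = 2 + (⅓)*(-6) = 2 - 2 = 0)
Z(F) = -18/F + F/38 (Z(F) = F*(1/38) - 18/F = F/38 - 18/F = -18/F + F/38)
N = 0 (N = 0*(0 + 2) = 0*2 = 0)
Z(34)*N = (-18/34 + (1/38)*34)*0 = (-18*1/34 + 17/19)*0 = (-9/17 + 17/19)*0 = (118/323)*0 = 0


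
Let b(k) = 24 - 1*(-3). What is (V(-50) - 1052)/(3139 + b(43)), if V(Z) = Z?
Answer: -551/1583 ≈ -0.34807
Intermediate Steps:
b(k) = 27 (b(k) = 24 + 3 = 27)
(V(-50) - 1052)/(3139 + b(43)) = (-50 - 1052)/(3139 + 27) = -1102/3166 = -1102*1/3166 = -551/1583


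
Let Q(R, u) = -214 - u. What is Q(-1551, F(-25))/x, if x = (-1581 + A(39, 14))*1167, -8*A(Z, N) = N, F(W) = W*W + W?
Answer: 3256/7388277 ≈ 0.00044070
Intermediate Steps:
F(W) = W + W² (F(W) = W² + W = W + W²)
A(Z, N) = -N/8
x = -7388277/4 (x = (-1581 - ⅛*14)*1167 = (-1581 - 7/4)*1167 = -6331/4*1167 = -7388277/4 ≈ -1.8471e+6)
Q(-1551, F(-25))/x = (-214 - (-25)*(1 - 25))/(-7388277/4) = (-214 - (-25)*(-24))*(-4/7388277) = (-214 - 1*600)*(-4/7388277) = (-214 - 600)*(-4/7388277) = -814*(-4/7388277) = 3256/7388277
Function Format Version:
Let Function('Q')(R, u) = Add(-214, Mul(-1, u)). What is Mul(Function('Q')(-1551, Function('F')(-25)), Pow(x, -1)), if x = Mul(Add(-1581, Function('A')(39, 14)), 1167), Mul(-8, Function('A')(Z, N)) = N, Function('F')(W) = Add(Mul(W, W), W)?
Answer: Rational(3256, 7388277) ≈ 0.00044070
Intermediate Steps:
Function('F')(W) = Add(W, Pow(W, 2)) (Function('F')(W) = Add(Pow(W, 2), W) = Add(W, Pow(W, 2)))
Function('A')(Z, N) = Mul(Rational(-1, 8), N)
x = Rational(-7388277, 4) (x = Mul(Add(-1581, Mul(Rational(-1, 8), 14)), 1167) = Mul(Add(-1581, Rational(-7, 4)), 1167) = Mul(Rational(-6331, 4), 1167) = Rational(-7388277, 4) ≈ -1.8471e+6)
Mul(Function('Q')(-1551, Function('F')(-25)), Pow(x, -1)) = Mul(Add(-214, Mul(-1, Mul(-25, Add(1, -25)))), Pow(Rational(-7388277, 4), -1)) = Mul(Add(-214, Mul(-1, Mul(-25, -24))), Rational(-4, 7388277)) = Mul(Add(-214, Mul(-1, 600)), Rational(-4, 7388277)) = Mul(Add(-214, -600), Rational(-4, 7388277)) = Mul(-814, Rational(-4, 7388277)) = Rational(3256, 7388277)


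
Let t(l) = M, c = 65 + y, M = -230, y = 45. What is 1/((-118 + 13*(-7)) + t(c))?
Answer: -1/439 ≈ -0.0022779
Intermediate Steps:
c = 110 (c = 65 + 45 = 110)
t(l) = -230
1/((-118 + 13*(-7)) + t(c)) = 1/((-118 + 13*(-7)) - 230) = 1/((-118 - 91) - 230) = 1/(-209 - 230) = 1/(-439) = -1/439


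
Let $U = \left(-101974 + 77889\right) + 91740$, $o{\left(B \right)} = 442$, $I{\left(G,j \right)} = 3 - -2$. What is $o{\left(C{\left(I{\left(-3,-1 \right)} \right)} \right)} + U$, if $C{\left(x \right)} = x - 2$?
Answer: $68097$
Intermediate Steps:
$I{\left(G,j \right)} = 5$ ($I{\left(G,j \right)} = 3 + 2 = 5$)
$C{\left(x \right)} = -2 + x$
$U = 67655$ ($U = -24085 + 91740 = 67655$)
$o{\left(C{\left(I{\left(-3,-1 \right)} \right)} \right)} + U = 442 + 67655 = 68097$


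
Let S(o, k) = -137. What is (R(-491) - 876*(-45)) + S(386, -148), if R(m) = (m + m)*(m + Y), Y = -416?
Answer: 929957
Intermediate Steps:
R(m) = 2*m*(-416 + m) (R(m) = (m + m)*(m - 416) = (2*m)*(-416 + m) = 2*m*(-416 + m))
(R(-491) - 876*(-45)) + S(386, -148) = (2*(-491)*(-416 - 491) - 876*(-45)) - 137 = (2*(-491)*(-907) + 39420) - 137 = (890674 + 39420) - 137 = 930094 - 137 = 929957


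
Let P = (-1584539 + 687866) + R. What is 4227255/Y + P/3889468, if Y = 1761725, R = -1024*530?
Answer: 2781191683483/1370434602460 ≈ 2.0294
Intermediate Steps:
R = -542720
P = -1439393 (P = (-1584539 + 687866) - 542720 = -896673 - 542720 = -1439393)
4227255/Y + P/3889468 = 4227255/1761725 - 1439393/3889468 = 4227255*(1/1761725) - 1439393*1/3889468 = 845451/352345 - 1439393/3889468 = 2781191683483/1370434602460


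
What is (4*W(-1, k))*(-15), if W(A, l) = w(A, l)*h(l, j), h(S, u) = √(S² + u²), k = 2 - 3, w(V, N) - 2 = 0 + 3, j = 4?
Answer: -300*√17 ≈ -1236.9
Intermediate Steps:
w(V, N) = 5 (w(V, N) = 2 + (0 + 3) = 2 + 3 = 5)
k = -1
W(A, l) = 5*√(16 + l²) (W(A, l) = 5*√(l² + 4²) = 5*√(l² + 16) = 5*√(16 + l²))
(4*W(-1, k))*(-15) = (4*(5*√(16 + (-1)²)))*(-15) = (4*(5*√(16 + 1)))*(-15) = (4*(5*√17))*(-15) = (20*√17)*(-15) = -300*√17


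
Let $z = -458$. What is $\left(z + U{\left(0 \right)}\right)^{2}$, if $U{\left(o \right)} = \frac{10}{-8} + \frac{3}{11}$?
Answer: $\frac{407838025}{1936} \approx 2.1066 \cdot 10^{5}$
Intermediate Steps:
$U{\left(o \right)} = - \frac{43}{44}$ ($U{\left(o \right)} = 10 \left(- \frac{1}{8}\right) + 3 \cdot \frac{1}{11} = - \frac{5}{4} + \frac{3}{11} = - \frac{43}{44}$)
$\left(z + U{\left(0 \right)}\right)^{2} = \left(-458 - \frac{43}{44}\right)^{2} = \left(- \frac{20195}{44}\right)^{2} = \frac{407838025}{1936}$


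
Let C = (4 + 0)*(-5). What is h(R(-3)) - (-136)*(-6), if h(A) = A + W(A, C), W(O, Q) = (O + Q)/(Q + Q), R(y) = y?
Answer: -32737/40 ≈ -818.42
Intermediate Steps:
C = -20 (C = 4*(-5) = -20)
W(O, Q) = (O + Q)/(2*Q) (W(O, Q) = (O + Q)/((2*Q)) = (O + Q)*(1/(2*Q)) = (O + Q)/(2*Q))
h(A) = 1/2 + 39*A/40 (h(A) = A + (1/2)*(A - 20)/(-20) = A + (1/2)*(-1/20)*(-20 + A) = A + (1/2 - A/40) = 1/2 + 39*A/40)
h(R(-3)) - (-136)*(-6) = (1/2 + (39/40)*(-3)) - (-136)*(-6) = (1/2 - 117/40) - 34*24 = -97/40 - 816 = -32737/40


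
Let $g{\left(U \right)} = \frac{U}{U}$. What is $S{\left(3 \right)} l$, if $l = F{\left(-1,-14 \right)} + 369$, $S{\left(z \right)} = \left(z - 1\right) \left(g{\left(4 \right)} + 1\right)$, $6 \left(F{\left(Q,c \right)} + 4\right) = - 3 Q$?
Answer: $1462$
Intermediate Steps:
$F{\left(Q,c \right)} = -4 - \frac{Q}{2}$ ($F{\left(Q,c \right)} = -4 + \frac{\left(-3\right) Q}{6} = -4 - \frac{Q}{2}$)
$g{\left(U \right)} = 1$
$S{\left(z \right)} = -2 + 2 z$ ($S{\left(z \right)} = \left(z - 1\right) \left(1 + 1\right) = \left(-1 + z\right) 2 = -2 + 2 z$)
$l = \frac{731}{2}$ ($l = \left(-4 - - \frac{1}{2}\right) + 369 = \left(-4 + \frac{1}{2}\right) + 369 = - \frac{7}{2} + 369 = \frac{731}{2} \approx 365.5$)
$S{\left(3 \right)} l = \left(-2 + 2 \cdot 3\right) \frac{731}{2} = \left(-2 + 6\right) \frac{731}{2} = 4 \cdot \frac{731}{2} = 1462$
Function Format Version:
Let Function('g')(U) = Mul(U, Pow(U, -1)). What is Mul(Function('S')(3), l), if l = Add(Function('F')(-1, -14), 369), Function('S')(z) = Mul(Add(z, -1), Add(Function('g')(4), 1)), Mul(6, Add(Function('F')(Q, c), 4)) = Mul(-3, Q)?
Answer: 1462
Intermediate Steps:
Function('F')(Q, c) = Add(-4, Mul(Rational(-1, 2), Q)) (Function('F')(Q, c) = Add(-4, Mul(Rational(1, 6), Mul(-3, Q))) = Add(-4, Mul(Rational(-1, 2), Q)))
Function('g')(U) = 1
Function('S')(z) = Add(-2, Mul(2, z)) (Function('S')(z) = Mul(Add(z, -1), Add(1, 1)) = Mul(Add(-1, z), 2) = Add(-2, Mul(2, z)))
l = Rational(731, 2) (l = Add(Add(-4, Mul(Rational(-1, 2), -1)), 369) = Add(Add(-4, Rational(1, 2)), 369) = Add(Rational(-7, 2), 369) = Rational(731, 2) ≈ 365.50)
Mul(Function('S')(3), l) = Mul(Add(-2, Mul(2, 3)), Rational(731, 2)) = Mul(Add(-2, 6), Rational(731, 2)) = Mul(4, Rational(731, 2)) = 1462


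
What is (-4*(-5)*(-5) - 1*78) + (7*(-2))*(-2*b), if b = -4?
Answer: -290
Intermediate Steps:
(-4*(-5)*(-5) - 1*78) + (7*(-2))*(-2*b) = (-4*(-5)*(-5) - 1*78) + (7*(-2))*(-2*(-4)) = (20*(-5) - 78) - 14*8 = (-100 - 78) - 112 = -178 - 112 = -290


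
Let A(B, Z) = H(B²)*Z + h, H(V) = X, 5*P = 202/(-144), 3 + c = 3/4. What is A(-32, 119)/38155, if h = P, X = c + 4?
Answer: 74869/13735800 ≈ 0.0054506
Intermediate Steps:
c = -9/4 (c = -3 + 3/4 = -3 + 3*(¼) = -3 + ¾ = -9/4 ≈ -2.2500)
P = -101/360 (P = (202/(-144))/5 = (202*(-1/144))/5 = (⅕)*(-101/72) = -101/360 ≈ -0.28056)
X = 7/4 (X = -9/4 + 4 = 7/4 ≈ 1.7500)
H(V) = 7/4
h = -101/360 ≈ -0.28056
A(B, Z) = -101/360 + 7*Z/4 (A(B, Z) = 7*Z/4 - 101/360 = -101/360 + 7*Z/4)
A(-32, 119)/38155 = (-101/360 + (7/4)*119)/38155 = (-101/360 + 833/4)*(1/38155) = (74869/360)*(1/38155) = 74869/13735800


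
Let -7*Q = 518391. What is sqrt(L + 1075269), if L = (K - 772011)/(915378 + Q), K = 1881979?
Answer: sqrt(37293949361622433605)/5889255 ≈ 1037.0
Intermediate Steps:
Q = -518391/7 (Q = -1/7*518391 = -518391/7 ≈ -74056.)
L = 7769776/5889255 (L = (1881979 - 772011)/(915378 - 518391/7) = 1109968/(5889255/7) = 1109968*(7/5889255) = 7769776/5889255 ≈ 1.3193)
sqrt(L + 1075269) = sqrt(7769776/5889255 + 1075269) = sqrt(6332541104371/5889255) = sqrt(37293949361622433605)/5889255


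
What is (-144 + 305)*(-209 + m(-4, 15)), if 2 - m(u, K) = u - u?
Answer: -33327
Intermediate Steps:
m(u, K) = 2 (m(u, K) = 2 - (u - u) = 2 - 1*0 = 2 + 0 = 2)
(-144 + 305)*(-209 + m(-4, 15)) = (-144 + 305)*(-209 + 2) = 161*(-207) = -33327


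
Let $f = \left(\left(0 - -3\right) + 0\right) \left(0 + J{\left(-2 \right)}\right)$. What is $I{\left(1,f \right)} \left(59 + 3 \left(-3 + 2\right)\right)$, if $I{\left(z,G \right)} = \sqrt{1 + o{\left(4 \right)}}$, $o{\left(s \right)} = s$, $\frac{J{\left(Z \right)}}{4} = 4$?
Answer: $56 \sqrt{5} \approx 125.22$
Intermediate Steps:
$J{\left(Z \right)} = 16$ ($J{\left(Z \right)} = 4 \cdot 4 = 16$)
$f = 48$ ($f = \left(\left(0 - -3\right) + 0\right) \left(0 + 16\right) = \left(\left(0 + 3\right) + 0\right) 16 = \left(3 + 0\right) 16 = 3 \cdot 16 = 48$)
$I{\left(z,G \right)} = \sqrt{5}$ ($I{\left(z,G \right)} = \sqrt{1 + 4} = \sqrt{5}$)
$I{\left(1,f \right)} \left(59 + 3 \left(-3 + 2\right)\right) = \sqrt{5} \left(59 + 3 \left(-3 + 2\right)\right) = \sqrt{5} \left(59 + 3 \left(-1\right)\right) = \sqrt{5} \left(59 - 3\right) = \sqrt{5} \cdot 56 = 56 \sqrt{5}$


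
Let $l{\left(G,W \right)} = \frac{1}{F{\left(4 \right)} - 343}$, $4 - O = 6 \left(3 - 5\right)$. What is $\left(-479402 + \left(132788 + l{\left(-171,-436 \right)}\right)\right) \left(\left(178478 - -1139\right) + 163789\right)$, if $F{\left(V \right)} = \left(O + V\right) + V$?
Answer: $- \frac{37970355747002}{319} \approx -1.1903 \cdot 10^{11}$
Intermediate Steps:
$O = 16$ ($O = 4 - 6 \left(3 - 5\right) = 4 - 6 \left(-2\right) = 4 - -12 = 4 + 12 = 16$)
$F{\left(V \right)} = 16 + 2 V$ ($F{\left(V \right)} = \left(16 + V\right) + V = 16 + 2 V$)
$l{\left(G,W \right)} = - \frac{1}{319}$ ($l{\left(G,W \right)} = \frac{1}{\left(16 + 2 \cdot 4\right) - 343} = \frac{1}{\left(16 + 8\right) - 343} = \frac{1}{24 - 343} = \frac{1}{-319} = - \frac{1}{319}$)
$\left(-479402 + \left(132788 + l{\left(-171,-436 \right)}\right)\right) \left(\left(178478 - -1139\right) + 163789\right) = \left(-479402 + \left(132788 - \frac{1}{319}\right)\right) \left(\left(178478 - -1139\right) + 163789\right) = \left(-479402 + \frac{42359371}{319}\right) \left(\left(178478 + 1139\right) + 163789\right) = - \frac{110569867 \left(179617 + 163789\right)}{319} = \left(- \frac{110569867}{319}\right) 343406 = - \frac{37970355747002}{319}$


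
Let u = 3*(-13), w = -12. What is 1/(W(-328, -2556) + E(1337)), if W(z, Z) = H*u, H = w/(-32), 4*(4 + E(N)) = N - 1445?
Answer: -8/365 ≈ -0.021918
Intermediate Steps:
u = -39
E(N) = -1461/4 + N/4 (E(N) = -4 + (N - 1445)/4 = -4 + (-1445 + N)/4 = -4 + (-1445/4 + N/4) = -1461/4 + N/4)
H = 3/8 (H = -12/(-32) = -12*(-1/32) = 3/8 ≈ 0.37500)
W(z, Z) = -117/8 (W(z, Z) = (3/8)*(-39) = -117/8)
1/(W(-328, -2556) + E(1337)) = 1/(-117/8 + (-1461/4 + (¼)*1337)) = 1/(-117/8 + (-1461/4 + 1337/4)) = 1/(-117/8 - 31) = 1/(-365/8) = -8/365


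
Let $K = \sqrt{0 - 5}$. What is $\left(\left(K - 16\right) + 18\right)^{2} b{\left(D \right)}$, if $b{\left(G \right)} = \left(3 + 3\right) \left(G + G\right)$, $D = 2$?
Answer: $-24 + 96 i \sqrt{5} \approx -24.0 + 214.66 i$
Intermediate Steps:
$K = i \sqrt{5}$ ($K = \sqrt{-5} = i \sqrt{5} \approx 2.2361 i$)
$b{\left(G \right)} = 12 G$ ($b{\left(G \right)} = 6 \cdot 2 G = 12 G$)
$\left(\left(K - 16\right) + 18\right)^{2} b{\left(D \right)} = \left(\left(i \sqrt{5} - 16\right) + 18\right)^{2} \cdot 12 \cdot 2 = \left(\left(-16 + i \sqrt{5}\right) + 18\right)^{2} \cdot 24 = \left(2 + i \sqrt{5}\right)^{2} \cdot 24 = 24 \left(2 + i \sqrt{5}\right)^{2}$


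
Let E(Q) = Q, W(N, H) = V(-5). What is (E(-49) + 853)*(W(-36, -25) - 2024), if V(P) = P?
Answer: -1631316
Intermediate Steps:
W(N, H) = -5
(E(-49) + 853)*(W(-36, -25) - 2024) = (-49 + 853)*(-5 - 2024) = 804*(-2029) = -1631316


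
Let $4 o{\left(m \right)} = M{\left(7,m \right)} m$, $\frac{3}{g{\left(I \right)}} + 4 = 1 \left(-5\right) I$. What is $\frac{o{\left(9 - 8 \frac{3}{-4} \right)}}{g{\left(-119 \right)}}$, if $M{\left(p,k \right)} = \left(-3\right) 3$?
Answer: $- \frac{26595}{4} \approx -6648.8$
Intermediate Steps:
$M{\left(p,k \right)} = -9$
$g{\left(I \right)} = \frac{3}{-4 - 5 I}$ ($g{\left(I \right)} = \frac{3}{-4 + 1 \left(-5\right) I} = \frac{3}{-4 - 5 I}$)
$o{\left(m \right)} = - \frac{9 m}{4}$ ($o{\left(m \right)} = \frac{\left(-9\right) m}{4} = - \frac{9 m}{4}$)
$\frac{o{\left(9 - 8 \frac{3}{-4} \right)}}{g{\left(-119 \right)}} = \frac{\left(- \frac{9}{4}\right) \left(9 - 8 \frac{3}{-4}\right)}{\left(-3\right) \frac{1}{4 + 5 \left(-119\right)}} = \frac{\left(- \frac{9}{4}\right) \left(9 - 8 \cdot 3 \left(- \frac{1}{4}\right)\right)}{\left(-3\right) \frac{1}{4 - 595}} = \frac{\left(- \frac{9}{4}\right) \left(9 - -6\right)}{\left(-3\right) \frac{1}{-591}} = \frac{\left(- \frac{9}{4}\right) \left(9 + 6\right)}{\left(-3\right) \left(- \frac{1}{591}\right)} = \left(- \frac{9}{4}\right) 15 \frac{1}{\frac{1}{197}} = \left(- \frac{135}{4}\right) 197 = - \frac{26595}{4}$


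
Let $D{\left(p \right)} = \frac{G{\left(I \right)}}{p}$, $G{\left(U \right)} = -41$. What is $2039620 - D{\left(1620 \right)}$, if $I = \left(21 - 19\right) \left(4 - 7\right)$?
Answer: $\frac{3304184441}{1620} \approx 2.0396 \cdot 10^{6}$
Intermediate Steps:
$I = -6$ ($I = 2 \left(-3\right) = -6$)
$D{\left(p \right)} = - \frac{41}{p}$
$2039620 - D{\left(1620 \right)} = 2039620 - - \frac{41}{1620} = 2039620 + \frac{41}{1620} = \frac{3304184441}{1620}$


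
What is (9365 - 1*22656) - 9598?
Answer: -22889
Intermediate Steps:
(9365 - 1*22656) - 9598 = (9365 - 22656) - 9598 = -13291 - 9598 = -22889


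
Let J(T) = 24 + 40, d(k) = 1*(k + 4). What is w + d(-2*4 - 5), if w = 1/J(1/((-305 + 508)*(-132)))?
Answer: -575/64 ≈ -8.9844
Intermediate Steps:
d(k) = 4 + k (d(k) = 1*(4 + k) = 4 + k)
J(T) = 64
w = 1/64 ≈ 0.015625
w + d(-2*4 - 5) = 1/64 + (4 + (-2*4 - 5)) = 1/64 + (4 + (-8 - 5)) = 1/64 + (4 - 13) = 1/64 - 9 = -575/64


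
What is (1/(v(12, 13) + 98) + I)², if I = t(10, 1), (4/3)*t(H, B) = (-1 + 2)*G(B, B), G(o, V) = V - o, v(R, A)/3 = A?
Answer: 1/18769 ≈ 5.3279e-5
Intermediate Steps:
v(R, A) = 3*A
t(H, B) = 0 (t(H, B) = 3*((-1 + 2)*(B - B))/4 = 3*(1*0)/4 = (¾)*0 = 0)
I = 0
(1/(v(12, 13) + 98) + I)² = (1/(3*13 + 98) + 0)² = (1/(39 + 98) + 0)² = (1/137 + 0)² = (1/137)² = 1/18769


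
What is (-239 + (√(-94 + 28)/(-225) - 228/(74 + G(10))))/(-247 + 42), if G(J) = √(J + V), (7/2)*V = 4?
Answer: 926081/784207 - 114*√546/3921035 + I*√66/46125 ≈ 1.1802 + 0.00017613*I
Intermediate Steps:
V = 8/7 (V = (2/7)*4 = 8/7 ≈ 1.1429)
G(J) = √(8/7 + J) (G(J) = √(J + 8/7) = √(8/7 + J))
(-239 + (√(-94 + 28)/(-225) - 228/(74 + G(10))))/(-247 + 42) = (-239 + (√(-94 + 28)/(-225) - 228/(74 + √(56 + 49*10)/7)))/(-247 + 42) = (-239 + (√(-66)*(-1/225) - 228/(74 + √(56 + 490)/7)))/(-205) = (-239 + ((I*√66)*(-1/225) - 228/(74 + √546/7)))*(-1/205) = (-239 + (-I*√66/225 - 228/(74 + √546/7)))*(-1/205) = (-239 + (-228/(74 + √546/7) - I*√66/225))*(-1/205) = (-239 - 228/(74 + √546/7) - I*√66/225)*(-1/205) = 239/205 + 228/(205*(74 + √546/7)) + I*√66/46125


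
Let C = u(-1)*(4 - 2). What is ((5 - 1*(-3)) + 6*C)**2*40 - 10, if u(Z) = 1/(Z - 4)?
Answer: 6222/5 ≈ 1244.4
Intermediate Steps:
u(Z) = 1/(-4 + Z)
C = -2/5 (C = (4 - 2)/(-4 - 1) = 2/(-5) = -1/5*2 = -2/5 ≈ -0.40000)
((5 - 1*(-3)) + 6*C)**2*40 - 10 = ((5 - 1*(-3)) + 6*(-2/5))**2*40 - 10 = ((5 + 3) - 12/5)**2*40 - 10 = (8 - 12/5)**2*40 - 10 = (28/5)**2*40 - 10 = (784/25)*40 - 10 = 6272/5 - 10 = 6222/5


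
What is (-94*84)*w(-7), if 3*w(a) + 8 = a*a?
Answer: -107912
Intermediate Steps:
w(a) = -8/3 + a²/3 (w(a) = -8/3 + (a*a)/3 = -8/3 + a²/3)
(-94*84)*w(-7) = (-94*84)*(-8/3 + (⅓)*(-7)²) = -7896*(-8/3 + (⅓)*49) = -7896*(-8/3 + 49/3) = -7896*41/3 = -107912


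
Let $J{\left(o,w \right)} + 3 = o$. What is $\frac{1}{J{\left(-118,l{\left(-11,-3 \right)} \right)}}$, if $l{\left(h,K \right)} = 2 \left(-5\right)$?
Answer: $- \frac{1}{121} \approx -0.0082645$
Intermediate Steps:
$l{\left(h,K \right)} = -10$
$J{\left(o,w \right)} = -3 + o$
$\frac{1}{J{\left(-118,l{\left(-11,-3 \right)} \right)}} = \frac{1}{-3 - 118} = \frac{1}{-121} = - \frac{1}{121}$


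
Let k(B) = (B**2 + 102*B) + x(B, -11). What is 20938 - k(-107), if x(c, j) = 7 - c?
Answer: 20289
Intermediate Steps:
k(B) = 7 + B**2 + 101*B (k(B) = (B**2 + 102*B) + (7 - B) = 7 + B**2 + 101*B)
20938 - k(-107) = 20938 - (7 + (-107)**2 + 101*(-107)) = 20938 - (7 + 11449 - 10807) = 20938 - 1*649 = 20938 - 649 = 20289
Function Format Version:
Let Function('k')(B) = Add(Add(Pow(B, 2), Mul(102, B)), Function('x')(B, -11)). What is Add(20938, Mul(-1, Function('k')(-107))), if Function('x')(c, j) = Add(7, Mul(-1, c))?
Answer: 20289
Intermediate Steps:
Function('k')(B) = Add(7, Pow(B, 2), Mul(101, B)) (Function('k')(B) = Add(Add(Pow(B, 2), Mul(102, B)), Add(7, Mul(-1, B))) = Add(7, Pow(B, 2), Mul(101, B)))
Add(20938, Mul(-1, Function('k')(-107))) = Add(20938, Mul(-1, Add(7, Pow(-107, 2), Mul(101, -107)))) = Add(20938, Mul(-1, Add(7, 11449, -10807))) = Add(20938, Mul(-1, 649)) = Add(20938, -649) = 20289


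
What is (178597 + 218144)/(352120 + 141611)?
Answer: 132247/164577 ≈ 0.80356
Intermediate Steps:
(178597 + 218144)/(352120 + 141611) = 396741/493731 = 396741*(1/493731) = 132247/164577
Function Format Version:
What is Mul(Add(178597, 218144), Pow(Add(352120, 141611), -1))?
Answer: Rational(132247, 164577) ≈ 0.80356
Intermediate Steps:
Mul(Add(178597, 218144), Pow(Add(352120, 141611), -1)) = Mul(396741, Pow(493731, -1)) = Mul(396741, Rational(1, 493731)) = Rational(132247, 164577)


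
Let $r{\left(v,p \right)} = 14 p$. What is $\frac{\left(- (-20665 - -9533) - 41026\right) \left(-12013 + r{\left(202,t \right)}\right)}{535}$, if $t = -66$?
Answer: $\frac{386738678}{535} \approx 7.2288 \cdot 10^{5}$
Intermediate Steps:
$\frac{\left(- (-20665 - -9533) - 41026\right) \left(-12013 + r{\left(202,t \right)}\right)}{535} = \frac{\left(- (-20665 - -9533) - 41026\right) \left(-12013 + 14 \left(-66\right)\right)}{535} = \left(- (-20665 + 9533) - 41026\right) \left(-12013 - 924\right) \frac{1}{535} = \left(\left(-1\right) \left(-11132\right) - 41026\right) \left(-12937\right) \frac{1}{535} = \left(11132 - 41026\right) \left(-12937\right) \frac{1}{535} = \left(-29894\right) \left(-12937\right) \frac{1}{535} = 386738678 \cdot \frac{1}{535} = \frac{386738678}{535}$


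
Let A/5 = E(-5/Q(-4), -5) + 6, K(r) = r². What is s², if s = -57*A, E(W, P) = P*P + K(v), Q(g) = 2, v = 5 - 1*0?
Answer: 254721600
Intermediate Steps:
v = 5 (v = 5 + 0 = 5)
E(W, P) = 25 + P² (E(W, P) = P*P + 5² = P² + 25 = 25 + P²)
A = 280 (A = 5*((25 + (-5)²) + 6) = 5*((25 + 25) + 6) = 5*(50 + 6) = 5*56 = 280)
s = -15960 (s = -57*280 = -15960)
s² = (-15960)² = 254721600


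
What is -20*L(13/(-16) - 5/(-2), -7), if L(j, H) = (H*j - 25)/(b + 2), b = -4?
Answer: -2945/8 ≈ -368.13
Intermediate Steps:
L(j, H) = 25/2 - H*j/2 (L(j, H) = (H*j - 25)/(-4 + 2) = (-25 + H*j)/(-2) = (-25 + H*j)*(-1/2) = 25/2 - H*j/2)
-20*L(13/(-16) - 5/(-2), -7) = -20*(25/2 - 1/2*(-7)*(13/(-16) - 5/(-2))) = -20*(25/2 - 1/2*(-7)*(13*(-1/16) - 5*(-1/2))) = -20*(25/2 - 1/2*(-7)*(-13/16 + 5/2)) = -20*(25/2 - 1/2*(-7)*27/16) = -20*(25/2 + 189/32) = -20*589/32 = -2945/8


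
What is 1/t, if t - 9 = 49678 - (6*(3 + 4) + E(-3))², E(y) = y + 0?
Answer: 1/48166 ≈ 2.0762e-5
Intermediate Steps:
E(y) = y
t = 48166 (t = 9 + (49678 - (6*(3 + 4) - 3)²) = 9 + (49678 - (6*7 - 3)²) = 9 + (49678 - (42 - 3)²) = 9 + (49678 - 1*39²) = 9 + (49678 - 1*1521) = 9 + (49678 - 1521) = 9 + 48157 = 48166)
1/t = 1/48166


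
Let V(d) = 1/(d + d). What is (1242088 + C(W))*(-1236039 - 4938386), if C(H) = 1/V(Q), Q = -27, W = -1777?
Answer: -7668845780450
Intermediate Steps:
V(d) = 1/(2*d)
C(H) = -54 (C(H) = 1/((1/2)/(-27)) = 1/((1/2)*(-1/27)) = 1/(-1/54) = -54)
(1242088 + C(W))*(-1236039 - 4938386) = (1242088 - 54)*(-1236039 - 4938386) = 1242034*(-6174425) = -7668845780450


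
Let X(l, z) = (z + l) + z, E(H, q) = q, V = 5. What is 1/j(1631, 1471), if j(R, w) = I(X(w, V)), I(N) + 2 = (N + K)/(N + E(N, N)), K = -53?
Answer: -1481/2248 ≈ -0.65881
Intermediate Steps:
X(l, z) = l + 2*z (X(l, z) = (l + z) + z = l + 2*z)
I(N) = -2 + (-53 + N)/(2*N) (I(N) = -2 + (N - 53)/(N + N) = -2 + (-53 + N)/((2*N)) = -2 + (-53 + N)*(1/(2*N)) = -2 + (-53 + N)/(2*N))
j(R, w) = (-83 - 3*w)/(2*(10 + w)) (j(R, w) = (-53 - 3*(w + 2*5))/(2*(w + 2*5)) = (-53 - 3*(w + 10))/(2*(w + 10)) = (-53 - 3*(10 + w))/(2*(10 + w)) = (-53 + (-30 - 3*w))/(2*(10 + w)) = (-83 - 3*w)/(2*(10 + w)))
1/j(1631, 1471) = 1/((-83 - 3*1471)/(2*(10 + 1471))) = 1/((½)*(-83 - 4413)/1481) = 1/((½)*(1/1481)*(-4496)) = 1/(-2248/1481) = -1481/2248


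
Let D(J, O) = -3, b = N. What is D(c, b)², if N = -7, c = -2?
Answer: 9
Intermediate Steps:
b = -7
D(c, b)² = (-3)² = 9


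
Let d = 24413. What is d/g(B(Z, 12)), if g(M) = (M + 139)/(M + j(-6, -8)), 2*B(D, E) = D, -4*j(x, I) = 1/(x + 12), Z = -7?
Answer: -2075105/3252 ≈ -638.10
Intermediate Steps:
j(x, I) = -1/(4*(12 + x)) (j(x, I) = -1/(4*(x + 12)) = -1/(4*(12 + x)))
B(D, E) = D/2
g(M) = (139 + M)/(-1/24 + M) (g(M) = (M + 139)/(M - 1/(48 + 4*(-6))) = (139 + M)/(M - 1/(48 - 24)) = (139 + M)/(M - 1/24) = (139 + M)/(-1/24 + M))
d/g(B(Z, 12)) = 24413/((24*(139 + (½)*(-7))/(-1 + 24*((½)*(-7))))) = 24413/((24*(139 - 7/2)/(-1 + 24*(-7/2)))) = 24413/((24*(271/2)/(-1 - 84))) = 24413/((24*(271/2)/(-85))) = 24413/((24*(-1/85)*(271/2))) = 24413/(-3252/85) = 24413*(-85/3252) = -2075105/3252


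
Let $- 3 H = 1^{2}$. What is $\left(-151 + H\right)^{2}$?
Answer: $\frac{206116}{9} \approx 22902.0$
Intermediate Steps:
$H = - \frac{1}{3}$ ($H = - \frac{1^{2}}{3} = \left(- \frac{1}{3}\right) 1 = - \frac{1}{3} \approx -0.33333$)
$\left(-151 + H\right)^{2} = \left(-151 - \frac{1}{3}\right)^{2} = \left(- \frac{454}{3}\right)^{2} = \frac{206116}{9}$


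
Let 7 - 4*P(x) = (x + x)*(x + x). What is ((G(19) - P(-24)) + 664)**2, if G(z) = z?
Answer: 25290841/16 ≈ 1.5807e+6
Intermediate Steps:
P(x) = 7/4 - x**2 (P(x) = 7/4 - (x + x)*(x + x)/4 = 7/4 - 2*x*2*x/4 = 7/4 - x**2)
((G(19) - P(-24)) + 664)**2 = ((19 - (7/4 - 1*(-24)**2)) + 664)**2 = ((19 - (7/4 - 1*576)) + 664)**2 = ((19 - (7/4 - 576)) + 664)**2 = ((19 - 1*(-2297/4)) + 664)**2 = ((19 + 2297/4) + 664)**2 = (2373/4 + 664)**2 = (5029/4)**2 = 25290841/16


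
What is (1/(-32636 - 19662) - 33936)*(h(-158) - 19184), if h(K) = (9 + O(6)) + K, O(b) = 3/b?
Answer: 68622059279785/104596 ≈ 6.5607e+8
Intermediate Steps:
h(K) = 19/2 + K (h(K) = (9 + 3/6) + K = (9 + 3*(⅙)) + K = (9 + ½) + K = 19/2 + K)
(1/(-32636 - 19662) - 33936)*(h(-158) - 19184) = (1/(-32636 - 19662) - 33936)*((19/2 - 158) - 19184) = (1/(-52298) - 33936)*(-297/2 - 19184) = (-1/52298 - 33936)*(-38665/2) = -1774784929/52298*(-38665/2) = 68622059279785/104596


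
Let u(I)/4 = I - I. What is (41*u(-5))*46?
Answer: 0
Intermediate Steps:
u(I) = 0 (u(I) = 4*(I - I) = 4*0 = 0)
(41*u(-5))*46 = (41*0)*46 = 0*46 = 0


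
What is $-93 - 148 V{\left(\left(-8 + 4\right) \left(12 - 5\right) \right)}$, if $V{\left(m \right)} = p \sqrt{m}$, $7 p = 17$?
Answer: $-93 - \frac{5032 i \sqrt{7}}{7} \approx -93.0 - 1901.9 i$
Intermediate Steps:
$p = \frac{17}{7}$ ($p = \frac{1}{7} \cdot 17 = \frac{17}{7} \approx 2.4286$)
$V{\left(m \right)} = \frac{17 \sqrt{m}}{7}$
$-93 - 148 V{\left(\left(-8 + 4\right) \left(12 - 5\right) \right)} = -93 - 148 \frac{17 \sqrt{\left(-8 + 4\right) \left(12 - 5\right)}}{7} = -93 - 148 \frac{17 \sqrt{\left(-4\right) 7}}{7} = -93 - 148 \frac{17 \sqrt{-28}}{7} = -93 - 148 \frac{17 \cdot 2 i \sqrt{7}}{7} = -93 - 148 \frac{34 i \sqrt{7}}{7} = -93 - \frac{5032 i \sqrt{7}}{7}$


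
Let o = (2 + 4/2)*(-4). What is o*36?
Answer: -576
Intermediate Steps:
o = -16 (o = (2 + 4*(½))*(-4) = (2 + 2)*(-4) = 4*(-4) = -16)
o*36 = -16*36 = -576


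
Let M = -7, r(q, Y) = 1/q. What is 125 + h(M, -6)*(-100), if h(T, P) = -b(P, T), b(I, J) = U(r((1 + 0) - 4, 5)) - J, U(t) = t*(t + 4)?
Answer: 6325/9 ≈ 702.78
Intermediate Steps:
U(t) = t*(4 + t)
b(I, J) = -11/9 - J (b(I, J) = (4 + 1/((1 + 0) - 4))/((1 + 0) - 4) - J = (4 + 1/(1 - 4))/(1 - 4) - J = (4 + 1/(-3))/(-3) - J = -(4 - ⅓)/3 - J = -⅓*11/3 - J = -11/9 - J)
h(T, P) = 11/9 + T (h(T, P) = -(-11/9 - T) = 11/9 + T)
125 + h(M, -6)*(-100) = 125 + (11/9 - 7)*(-100) = 125 - 52/9*(-100) = 125 + 5200/9 = 6325/9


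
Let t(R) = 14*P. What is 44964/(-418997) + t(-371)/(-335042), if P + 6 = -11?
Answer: -7482553601/70190796437 ≈ -0.10660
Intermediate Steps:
P = -17 (P = -6 - 11 = -17)
t(R) = -238 (t(R) = 14*(-17) = -238)
44964/(-418997) + t(-371)/(-335042) = 44964/(-418997) - 238/(-335042) = 44964*(-1/418997) - 238*(-1/335042) = -44964/418997 + 119/167521 = -7482553601/70190796437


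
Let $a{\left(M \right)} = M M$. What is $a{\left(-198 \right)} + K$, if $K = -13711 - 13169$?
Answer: $12324$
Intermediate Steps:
$a{\left(M \right)} = M^{2}$
$K = -26880$ ($K = -13711 - 13169 = -26880$)
$a{\left(-198 \right)} + K = \left(-198\right)^{2} - 26880 = 39204 - 26880 = 12324$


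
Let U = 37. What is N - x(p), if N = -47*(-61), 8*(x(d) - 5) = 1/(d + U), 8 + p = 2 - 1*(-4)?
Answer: 801359/280 ≈ 2862.0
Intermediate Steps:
p = -2 (p = -8 + (2 - 1*(-4)) = -8 + (2 + 4) = -8 + 6 = -2)
x(d) = 5 + 1/(8*(37 + d)) (x(d) = 5 + 1/(8*(d + 37)) = 5 + 1/(8*(37 + d)))
N = 2867
N - x(p) = 2867 - (1481 + 40*(-2))/(8*(37 - 2)) = 2867 - (1481 - 80)/(8*35) = 2867 - 1401/(8*35) = 2867 - 1*1401/280 = 2867 - 1401/280 = 801359/280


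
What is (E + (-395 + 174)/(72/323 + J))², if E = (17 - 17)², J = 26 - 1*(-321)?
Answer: 5095532689/12578295409 ≈ 0.40511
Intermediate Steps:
J = 347 (J = 26 + 321 = 347)
E = 0 (E = 0² = 0)
(E + (-395 + 174)/(72/323 + J))² = (0 + (-395 + 174)/(72/323 + 347))² = (0 - 221/(72*(1/323) + 347))² = (0 - 221/(72/323 + 347))² = (0 - 221/112153/323)² = (0 - 221*323/112153)² = (0 - 71383/112153)² = (-71383/112153)² = 5095532689/12578295409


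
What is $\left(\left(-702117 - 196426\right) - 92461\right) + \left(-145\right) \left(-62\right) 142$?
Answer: $285576$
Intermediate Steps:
$\left(\left(-702117 - 196426\right) - 92461\right) + \left(-145\right) \left(-62\right) 142 = \left(-898543 - 92461\right) + 8990 \cdot 142 = -991004 + 1276580 = 285576$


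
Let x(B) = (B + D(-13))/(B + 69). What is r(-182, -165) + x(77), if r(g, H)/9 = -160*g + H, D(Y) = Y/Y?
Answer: 19023474/73 ≈ 2.6060e+5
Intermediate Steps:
D(Y) = 1
r(g, H) = -1440*g + 9*H (r(g, H) = 9*(-160*g + H) = 9*(H - 160*g) = -1440*g + 9*H)
x(B) = (1 + B)/(69 + B) (x(B) = (B + 1)/(B + 69) = (1 + B)/(69 + B))
r(-182, -165) + x(77) = (-1440*(-182) + 9*(-165)) + (1 + 77)/(69 + 77) = (262080 - 1485) + 78/146 = 260595 + (1/146)*78 = 260595 + 39/73 = 19023474/73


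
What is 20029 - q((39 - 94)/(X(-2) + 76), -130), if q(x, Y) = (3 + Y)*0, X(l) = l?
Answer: 20029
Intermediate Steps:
q(x, Y) = 0
20029 - q((39 - 94)/(X(-2) + 76), -130) = 20029 - 1*0 = 20029 + 0 = 20029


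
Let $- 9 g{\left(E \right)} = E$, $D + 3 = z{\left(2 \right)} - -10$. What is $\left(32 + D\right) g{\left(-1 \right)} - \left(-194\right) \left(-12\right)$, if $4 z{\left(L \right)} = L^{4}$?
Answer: $- \frac{20909}{9} \approx -2323.2$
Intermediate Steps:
$z{\left(L \right)} = \frac{L^{4}}{4}$
$D = 11$ ($D = -3 + \left(\frac{2^{4}}{4} - -10\right) = -3 + \left(\frac{1}{4} \cdot 16 + 10\right) = -3 + \left(4 + 10\right) = -3 + 14 = 11$)
$g{\left(E \right)} = - \frac{E}{9}$
$\left(32 + D\right) g{\left(-1 \right)} - \left(-194\right) \left(-12\right) = \left(32 + 11\right) \left(\left(- \frac{1}{9}\right) \left(-1\right)\right) - \left(-194\right) \left(-12\right) = 43 \cdot \frac{1}{9} - 2328 = \frac{43}{9} - 2328 = - \frac{20909}{9}$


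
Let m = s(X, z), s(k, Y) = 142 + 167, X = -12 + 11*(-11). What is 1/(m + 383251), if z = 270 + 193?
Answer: 1/383560 ≈ 2.6072e-6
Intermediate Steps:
X = -133 (X = -12 - 121 = -133)
z = 463
s(k, Y) = 309
m = 309
1/(m + 383251) = 1/(309 + 383251) = 1/383560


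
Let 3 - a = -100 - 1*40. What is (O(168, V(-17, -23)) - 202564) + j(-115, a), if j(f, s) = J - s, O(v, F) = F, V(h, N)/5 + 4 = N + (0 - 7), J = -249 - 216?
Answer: -203342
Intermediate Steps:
J = -465
V(h, N) = -55 + 5*N (V(h, N) = -20 + 5*(N + (0 - 7)) = -20 + 5*(N - 7) = -20 + 5*(-7 + N) = -20 + (-35 + 5*N) = -55 + 5*N)
a = 143 (a = 3 - (-100 - 1*40) = 3 - (-100 - 40) = 3 - 1*(-140) = 3 + 140 = 143)
j(f, s) = -465 - s
(O(168, V(-17, -23)) - 202564) + j(-115, a) = ((-55 + 5*(-23)) - 202564) + (-465 - 1*143) = ((-55 - 115) - 202564) + (-465 - 143) = (-170 - 202564) - 608 = -202734 - 608 = -203342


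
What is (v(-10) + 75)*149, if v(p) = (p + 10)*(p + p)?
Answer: 11175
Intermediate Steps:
v(p) = 2*p*(10 + p) (v(p) = (10 + p)*(2*p) = 2*p*(10 + p))
(v(-10) + 75)*149 = (2*(-10)*(10 - 10) + 75)*149 = (2*(-10)*0 + 75)*149 = (0 + 75)*149 = 75*149 = 11175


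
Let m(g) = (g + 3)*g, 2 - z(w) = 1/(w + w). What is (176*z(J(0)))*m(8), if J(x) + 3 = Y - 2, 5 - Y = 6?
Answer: 96800/3 ≈ 32267.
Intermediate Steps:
Y = -1 (Y = 5 - 1*6 = 5 - 6 = -1)
J(x) = -6 (J(x) = -3 + (-1 - 2) = -3 - 3 = -6)
z(w) = 2 - 1/(2*w) (z(w) = 2 - 1/(w + w) = 2 - 1/(2*w))
m(g) = g*(3 + g) (m(g) = (3 + g)*g = g*(3 + g))
(176*z(J(0)))*m(8) = (176*(2 - ½/(-6)))*(8*(3 + 8)) = (176*(2 - ½*(-⅙)))*(8*11) = (176*(2 + 1/12))*88 = (176*(25/12))*88 = (1100/3)*88 = 96800/3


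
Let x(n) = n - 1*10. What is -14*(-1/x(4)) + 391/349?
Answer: -1270/1047 ≈ -1.2130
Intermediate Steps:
x(n) = -10 + n (x(n) = n - 10 = -10 + n)
-14*(-1/x(4)) + 391/349 = -14*(-1/(-10 + 4)) + 391/349 = -14/((-1*(-6))) + 391*(1/349) = -14/6 + 391/349 = -14*⅙ + 391/349 = -7/3 + 391/349 = -1270/1047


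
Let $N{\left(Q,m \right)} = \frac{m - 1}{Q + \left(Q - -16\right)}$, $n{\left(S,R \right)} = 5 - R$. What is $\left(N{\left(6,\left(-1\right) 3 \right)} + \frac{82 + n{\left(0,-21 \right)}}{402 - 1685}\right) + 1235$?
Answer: $\frac{11089496}{8981} \approx 1234.8$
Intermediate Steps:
$N{\left(Q,m \right)} = \frac{-1 + m}{16 + 2 Q}$ ($N{\left(Q,m \right)} = \frac{-1 + m}{Q + \left(Q + 16\right)} = \frac{-1 + m}{Q + \left(16 + Q\right)} = \frac{-1 + m}{16 + 2 Q}$)
$\left(N{\left(6,\left(-1\right) 3 \right)} + \frac{82 + n{\left(0,-21 \right)}}{402 - 1685}\right) + 1235 = \left(\frac{-1 - 3}{2 \left(8 + 6\right)} + \frac{82 + \left(5 - -21\right)}{402 - 1685}\right) + 1235 = \left(\frac{-1 - 3}{2 \cdot 14} + \frac{82 + \left(5 + 21\right)}{-1283}\right) + 1235 = \left(\frac{1}{2} \cdot \frac{1}{14} \left(-4\right) + \left(82 + 26\right) \left(- \frac{1}{1283}\right)\right) + 1235 = \left(- \frac{1}{7} + 108 \left(- \frac{1}{1283}\right)\right) + 1235 = \left(- \frac{1}{7} - \frac{108}{1283}\right) + 1235 = - \frac{2039}{8981} + 1235 = \frac{11089496}{8981}$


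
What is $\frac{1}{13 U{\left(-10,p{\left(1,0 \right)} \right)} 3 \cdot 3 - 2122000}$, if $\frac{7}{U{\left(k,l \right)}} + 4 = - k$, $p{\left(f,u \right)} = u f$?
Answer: $- \frac{2}{4243727} \approx -4.7128 \cdot 10^{-7}$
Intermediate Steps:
$p{\left(f,u \right)} = f u$
$U{\left(k,l \right)} = \frac{7}{-4 - k}$
$\frac{1}{13 U{\left(-10,p{\left(1,0 \right)} \right)} 3 \cdot 3 - 2122000} = \frac{1}{13 \left(- \frac{7}{4 - 10}\right) 3 \cdot 3 - 2122000} = \frac{1}{13 \left(- \frac{7}{-6}\right) 9 - 2122000} = \frac{1}{13 \left(\left(-7\right) \left(- \frac{1}{6}\right)\right) 9 - 2122000} = \frac{1}{13 \cdot \frac{7}{6} \cdot 9 - 2122000} = \frac{1}{\frac{91}{6} \cdot 9 - 2122000} = \frac{1}{\frac{273}{2} - 2122000} = \frac{1}{- \frac{4243727}{2}} = - \frac{2}{4243727}$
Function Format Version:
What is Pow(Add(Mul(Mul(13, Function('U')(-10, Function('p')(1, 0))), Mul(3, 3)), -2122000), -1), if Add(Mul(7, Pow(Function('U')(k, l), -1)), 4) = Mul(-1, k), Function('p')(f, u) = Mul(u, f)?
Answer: Rational(-2, 4243727) ≈ -4.7128e-7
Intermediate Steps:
Function('p')(f, u) = Mul(f, u)
Function('U')(k, l) = Mul(7, Pow(Add(-4, Mul(-1, k)), -1))
Pow(Add(Mul(Mul(13, Function('U')(-10, Function('p')(1, 0))), Mul(3, 3)), -2122000), -1) = Pow(Add(Mul(Mul(13, Mul(-7, Pow(Add(4, -10), -1))), Mul(3, 3)), -2122000), -1) = Pow(Add(Mul(Mul(13, Mul(-7, Pow(-6, -1))), 9), -2122000), -1) = Pow(Add(Mul(Mul(13, Mul(-7, Rational(-1, 6))), 9), -2122000), -1) = Pow(Add(Mul(Mul(13, Rational(7, 6)), 9), -2122000), -1) = Pow(Add(Mul(Rational(91, 6), 9), -2122000), -1) = Pow(Add(Rational(273, 2), -2122000), -1) = Pow(Rational(-4243727, 2), -1) = Rational(-2, 4243727)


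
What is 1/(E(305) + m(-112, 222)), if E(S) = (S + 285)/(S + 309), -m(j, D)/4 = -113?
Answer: 307/139059 ≈ 0.0022077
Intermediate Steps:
m(j, D) = 452 (m(j, D) = -4*(-113) = 452)
E(S) = (285 + S)/(309 + S)
1/(E(305) + m(-112, 222)) = 1/((285 + 305)/(309 + 305) + 452) = 1/(590/614 + 452) = 1/((1/614)*590 + 452) = 1/(295/307 + 452) = 1/(139059/307) = 307/139059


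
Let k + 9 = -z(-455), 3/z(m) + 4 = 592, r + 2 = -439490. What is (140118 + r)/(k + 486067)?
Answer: -58677304/95267367 ≈ -0.61592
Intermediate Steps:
r = -439492 (r = -2 - 439490 = -439492)
z(m) = 1/196 (z(m) = 3/(-4 + 592) = 3/588 = 3*(1/588) = 1/196)
k = -1765/196 (k = -9 - 1*1/196 = -9 - 1/196 = -1765/196 ≈ -9.0051)
(140118 + r)/(k + 486067) = (140118 - 439492)/(-1765/196 + 486067) = -299374/95267367/196 = -299374*196/95267367 = -58677304/95267367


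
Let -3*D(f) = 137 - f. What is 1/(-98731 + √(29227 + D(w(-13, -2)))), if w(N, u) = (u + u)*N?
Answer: -296193/29243343487 - 2*√65697/29243343487 ≈ -1.0146e-5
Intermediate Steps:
w(N, u) = 2*N*u (w(N, u) = (2*u)*N = 2*N*u)
D(f) = -137/3 + f/3 (D(f) = -(137 - f)/3 = -137/3 + f/3)
1/(-98731 + √(29227 + D(w(-13, -2)))) = 1/(-98731 + √(29227 + (-137/3 + (2*(-13)*(-2))/3))) = 1/(-98731 + √(29227 + (-137/3 + (⅓)*52))) = 1/(-98731 + √(29227 + (-137/3 + 52/3))) = 1/(-98731 + √(29227 - 85/3)) = 1/(-98731 + √(87596/3)) = 1/(-98731 + 2*√65697/3)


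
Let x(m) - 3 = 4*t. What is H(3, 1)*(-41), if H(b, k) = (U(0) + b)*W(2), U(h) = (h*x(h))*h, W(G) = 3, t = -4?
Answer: -369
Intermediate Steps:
x(m) = -13 (x(m) = 3 + 4*(-4) = 3 - 16 = -13)
U(h) = -13*h² (U(h) = (h*(-13))*h = (-13*h)*h = -13*h²)
H(b, k) = 3*b (H(b, k) = (-13*0² + b)*3 = (-13*0 + b)*3 = (0 + b)*3 = b*3 = 3*b)
H(3, 1)*(-41) = (3*3)*(-41) = 9*(-41) = -369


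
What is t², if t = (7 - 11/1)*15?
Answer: 3600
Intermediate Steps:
t = -60 (t = (7 - 11*1)*15 = (7 - 11)*15 = -4*15 = -60)
t² = (-60)² = 3600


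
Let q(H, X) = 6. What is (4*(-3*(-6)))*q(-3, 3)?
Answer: 432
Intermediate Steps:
(4*(-3*(-6)))*q(-3, 3) = (4*(-3*(-6)))*6 = (4*18)*6 = 72*6 = 432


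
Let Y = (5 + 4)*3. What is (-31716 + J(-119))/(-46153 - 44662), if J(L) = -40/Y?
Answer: 856372/2452005 ≈ 0.34925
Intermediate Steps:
Y = 27 (Y = 9*3 = 27)
J(L) = -40/27
(-31716 + J(-119))/(-46153 - 44662) = (-31716 - 40/27)/(-46153 - 44662) = -856372/27/(-90815) = -856372/27*(-1/90815) = 856372/2452005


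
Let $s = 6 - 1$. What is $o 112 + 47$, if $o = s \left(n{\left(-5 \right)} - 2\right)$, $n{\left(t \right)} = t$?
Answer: $-3873$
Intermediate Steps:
$s = 5$ ($s = 6 - 1 = 5$)
$o = -35$ ($o = 5 \left(-5 - 2\right) = 5 \left(-7\right) = -35$)
$o 112 + 47 = \left(-35\right) 112 + 47 = -3920 + 47 = -3873$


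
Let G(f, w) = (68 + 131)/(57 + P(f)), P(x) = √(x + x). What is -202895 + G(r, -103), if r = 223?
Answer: -568703342/2803 - 199*√446/2803 ≈ -2.0289e+5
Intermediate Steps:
P(x) = √2*√x (P(x) = √(2*x) = √2*√x)
G(f, w) = 199/(57 + √2*√f) (G(f, w) = (68 + 131)/(57 + √2*√f) = 199/(57 + √2*√f))
-202895 + G(r, -103) = -202895 + 199/(57 + √2*√223) = -202895 + 199/(57 + √446)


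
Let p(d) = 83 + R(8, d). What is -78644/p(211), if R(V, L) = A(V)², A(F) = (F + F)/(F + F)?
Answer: -19661/21 ≈ -936.24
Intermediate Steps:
A(F) = 1 (A(F) = (2*F)/((2*F)) = (2*F)*(1/(2*F)) = 1)
R(V, L) = 1 (R(V, L) = 1² = 1)
p(d) = 84 (p(d) = 83 + 1 = 84)
-78644/p(211) = -78644/84 = -78644*1/84 = -19661/21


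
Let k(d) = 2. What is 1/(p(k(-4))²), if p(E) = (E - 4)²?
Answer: 1/16 ≈ 0.062500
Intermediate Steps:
p(E) = (-4 + E)²
1/(p(k(-4))²) = 1/(((-4 + 2)²)²) = 1/(((-2)²)²) = 1/(4²) = 1/16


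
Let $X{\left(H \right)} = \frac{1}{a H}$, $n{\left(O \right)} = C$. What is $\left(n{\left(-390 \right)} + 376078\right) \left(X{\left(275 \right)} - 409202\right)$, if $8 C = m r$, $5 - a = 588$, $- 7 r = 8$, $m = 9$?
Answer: $- \frac{172708407685251587}{1122275} \approx -1.5389 \cdot 10^{11}$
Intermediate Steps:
$r = - \frac{8}{7}$ ($r = \left(- \frac{1}{7}\right) 8 = - \frac{8}{7} \approx -1.1429$)
$a = -583$ ($a = 5 - 588 = -583$)
$C = - \frac{9}{7}$ ($C = \frac{9 \left(- \frac{8}{7}\right)}{8} = \frac{1}{8} \left(- \frac{72}{7}\right) = - \frac{9}{7} \approx -1.2857$)
$n{\left(O \right)} = - \frac{9}{7}$
$X{\left(H \right)} = - \frac{1}{583 H}$ ($X{\left(H \right)} = \frac{1}{\left(-583\right) H} = - \frac{1}{583 H}$)
$\left(n{\left(-390 \right)} + 376078\right) \left(X{\left(275 \right)} - 409202\right) = \left(- \frac{9}{7} + 376078\right) \left(- \frac{1}{583 \cdot 275} - 409202\right) = \frac{2632537 \left(\left(- \frac{1}{583}\right) \frac{1}{275} - 409202\right)}{7} = \frac{2632537 \left(- \frac{1}{160325} - 409202\right)}{7} = \frac{2632537}{7} \left(- \frac{65605310651}{160325}\right) = - \frac{172708407685251587}{1122275}$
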